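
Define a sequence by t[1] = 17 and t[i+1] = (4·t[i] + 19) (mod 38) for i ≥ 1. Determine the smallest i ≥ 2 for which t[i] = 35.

Listing terms: t[1] = 17,  t[2] = 11,  t[3] = 25,  t[4] = 5,  t[5] = 1,  t[6] = 23,  t[7] = 35,  t[8] = 7,  t[9] = 9,  t[10] = 17.
Since t[10] = t[1] = 17, the sequence is periodic with period 9.
The value 35 first appears (with i ≥ 2) at t[7].

7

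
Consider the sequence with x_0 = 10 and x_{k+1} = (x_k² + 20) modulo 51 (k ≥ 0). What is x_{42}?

Listing terms: x_0 = 10, x_1 = 18, x_2 = 38, x_3 = 36, x_4 = 41, x_5 = 18.
Since x_5 = x_1 = 18, the sequence is eventually periodic: after a pre-period of length 1 it cycles with period 4.
For k ≥ 1, x_k depends only on (k - 1) mod 4. (42 - 1) mod 4 = 1, so x_{42} = x_2 = 38.

38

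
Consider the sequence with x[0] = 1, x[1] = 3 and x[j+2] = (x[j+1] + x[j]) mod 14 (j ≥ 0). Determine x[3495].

5

Computing terms: x[0] = 1,  x[1] = 3,  x[2] = 4,  x[3] = 7,  x[4] = 11,  x[5] = 4,  x[6] = 1,  x[7] = 5,  x[8] = 6,  x[9] = 11,  x[10] = 3,  x[11] = 0,  x[12] = 3,  x[13] = 3,  x[14] = 6,  x[15] = 9,  x[16] = 1,  x[17] = 10,  x[18] = 11,  x[19] = 7,  x[20] = 4,  x[21] = 11,  x[22] = 1,  x[23] = 12,  x[24] = 13,  x[25] = 11,  x[26] = 10,  x[27] = 7,  x[28] = 3,  x[29] = 10,  x[30] = 13,  x[31] = 9,  x[32] = 8,  x[33] = 3,  x[34] = 11,  x[35] = 0,  x[36] = 11,  x[37] = 11,  x[38] = 8,  x[39] = 5,  x[40] = 13,  x[41] = 4,  x[42] = 3,  x[43] = 7,  x[44] = 10,  x[45] = 3,  x[46] = 13,  x[47] = 2,  x[48] = 1,  x[49] = 3.
Since (x[48], x[49]) = (x[0], x[1]) = (1, 3) (two consecutive terms determine the rest), the sequence is periodic with period 48.
(3495 - 0) mod 48 = 39, so x[3495] = x[39] = 5.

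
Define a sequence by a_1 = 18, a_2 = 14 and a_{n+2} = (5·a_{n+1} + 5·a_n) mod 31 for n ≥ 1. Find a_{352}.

We have a_1 = 18, a_2 = 14, a_3 = 5, a_4 = 2, a_5 = 4, a_6 = 30, a_7 = 15, a_8 = 8, a_9 = 22, a_{10} = 26, a_{11} = 23, a_{12} = 28, a_{13} = 7, a_{14} = 20, a_{15} = 11, a_{16} = 0, a_{17} = 24, a_{18} = 27, a_{19} = 7, a_{20} = 15, a_{21} = 17, a_{22} = 5, a_{23} = 17, a_{24} = 17, a_{25} = 15, a_{26} = 5, a_{27} = 7, a_{28} = 29, a_{29} = 25, a_{30} = 22, a_{31} = 18, a_{32} = 14.
The sequence repeats with period 30.
(352 - 1) mod 30 = 21, so a_{352} = a_{22} = 5.

5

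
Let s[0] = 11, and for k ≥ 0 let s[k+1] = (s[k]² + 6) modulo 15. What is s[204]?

We have s[0] = 11,  s[1] = 7,  s[2] = 10,  s[3] = 1,  s[4] = 7.
Since s[4] = s[1] = 7, the sequence is eventually periodic: after a pre-period of length 1 it cycles with period 3.
For k ≥ 1, s[k] depends only on (k - 1) mod 3. (204 - 1) mod 3 = 2, so s[204] = s[3] = 1.

1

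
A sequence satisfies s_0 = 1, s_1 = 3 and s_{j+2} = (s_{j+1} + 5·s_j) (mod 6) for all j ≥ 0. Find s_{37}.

s_0 = 1, s_1 = 3, s_2 = 2, s_3 = 5, s_4 = 3, s_5 = 4, s_6 = 1, s_7 = 3.
The sequence repeats with period 6.
(37 - 0) mod 6 = 1, so s_{37} = s_1 = 3.

3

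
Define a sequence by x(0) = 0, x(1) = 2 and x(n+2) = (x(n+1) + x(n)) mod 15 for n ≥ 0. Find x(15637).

x(0) = 0, x(1) = 2, x(2) = 2, x(3) = 4, x(4) = 6, x(5) = 10, x(6) = 1, x(7) = 11, x(8) = 12, x(9) = 8, x(10) = 5, x(11) = 13, x(12) = 3, x(13) = 1, x(14) = 4, x(15) = 5, x(16) = 9, x(17) = 14, x(18) = 8, x(19) = 7, x(20) = 0, x(21) = 7, x(22) = 7, x(23) = 14, x(24) = 6, x(25) = 5, x(26) = 11, x(27) = 1, x(28) = 12, x(29) = 13, x(30) = 10, x(31) = 8, x(32) = 3, x(33) = 11, x(34) = 14, x(35) = 10, x(36) = 9, x(37) = 4, x(38) = 13, x(39) = 2, x(40) = 0, x(41) = 2.
Since (x(40), x(41)) = (x(0), x(1)) = (0, 2) (two consecutive terms determine the rest), the sequence is periodic with period 40.
(15637 - 0) mod 40 = 37, so x(15637) = x(37) = 4.

4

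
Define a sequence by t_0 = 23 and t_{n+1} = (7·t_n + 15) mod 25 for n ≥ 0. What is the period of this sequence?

t_0 = 23, t_1 = 1, t_2 = 22, t_3 = 19, t_4 = 23.
The sequence repeats with period 4.

4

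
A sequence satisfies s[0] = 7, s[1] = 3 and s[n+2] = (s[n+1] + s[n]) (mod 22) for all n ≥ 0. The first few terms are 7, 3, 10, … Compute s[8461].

3

s[0] = 7,  s[1] = 3,  s[2] = 10,  s[3] = 13,  s[4] = 1,  s[5] = 14,  s[6] = 15,  s[7] = 7,  s[8] = 0,  s[9] = 7,  s[10] = 7,  s[11] = 14,  s[12] = 21,  s[13] = 13,  s[14] = 12,  s[15] = 3,  s[16] = 15,  s[17] = 18,  s[18] = 11,  s[19] = 7,  s[20] = 18,  s[21] = 3,  s[22] = 21,  s[23] = 2,  s[24] = 1,  s[25] = 3,  s[26] = 4,  s[27] = 7,  s[28] = 11,  s[29] = 18,  s[30] = 7,  s[31] = 3.
The sequence repeats with period 30.
So s[8461] = s[0 + ((8461-0) mod 30)] = s[1] = 3.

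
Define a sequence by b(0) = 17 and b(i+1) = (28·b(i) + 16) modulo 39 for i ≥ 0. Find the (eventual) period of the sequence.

We have b(0) = 17,  b(1) = 24,  b(2) = 25,  b(3) = 14,  b(4) = 18,  b(5) = 13,  b(6) = 29,  b(7) = 9,  b(8) = 34,  b(9) = 32,  b(10) = 15,  b(11) = 7,  b(12) = 17.
The sequence repeats with period 12.

12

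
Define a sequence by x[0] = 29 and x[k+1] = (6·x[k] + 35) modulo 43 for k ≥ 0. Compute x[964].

Computing terms: x[0] = 29; x[1] = 37; x[2] = 42; x[3] = 29.
Since x[3] = x[0] = 29, the sequence is periodic with period 3.
So x[964] = x[0 + ((964-0) mod 3)] = x[1] = 37.

37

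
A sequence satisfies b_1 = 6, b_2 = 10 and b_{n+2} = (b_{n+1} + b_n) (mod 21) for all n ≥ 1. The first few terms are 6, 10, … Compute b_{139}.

19

Listing terms: b_1 = 6; b_2 = 10; b_3 = 16; b_4 = 5; b_5 = 0; b_6 = 5; b_7 = 5; b_8 = 10; b_9 = 15; b_{10} = 4; b_{11} = 19; b_{12} = 2; b_{13} = 0; b_{14} = 2; b_{15} = 2; b_{16} = 4; b_{17} = 6; b_{18} = 10.
The sequence repeats with period 16.
So b_{139} = b_{1 + ((139-1) mod 16)} = b_{11} = 19.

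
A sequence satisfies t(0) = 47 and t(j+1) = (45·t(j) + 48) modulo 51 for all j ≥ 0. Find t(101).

We have t(0) = 47,  t(1) = 21,  t(2) = 24,  t(3) = 6,  t(4) = 12,  t(5) = 27,  t(6) = 39,  t(7) = 18,  t(8) = 42,  t(9) = 0,  t(10) = 48,  t(11) = 15,  t(12) = 9,  t(13) = 45,  t(14) = 33,  t(15) = 3,  t(16) = 30,  t(17) = 21.
Since t(17) = t(1) = 21, the sequence is eventually periodic: after a pre-period of length 1 it cycles with period 16.
For j ≥ 1, t(j) depends only on (j - 1) mod 16. (101 - 1) mod 16 = 4, so t(101) = t(5) = 27.

27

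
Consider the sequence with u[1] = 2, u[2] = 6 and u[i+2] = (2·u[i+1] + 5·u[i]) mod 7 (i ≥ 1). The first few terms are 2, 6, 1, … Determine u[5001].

We have u[1] = 2, u[2] = 6, u[3] = 1, u[4] = 4, u[5] = 6, u[6] = 4, u[7] = 3, u[8] = 5, u[9] = 4, u[10] = 5, u[11] = 2, u[12] = 1, u[13] = 5, u[14] = 1, u[15] = 6, u[16] = 3, u[17] = 1, u[18] = 3, u[19] = 4, u[20] = 2, u[21] = 3, u[22] = 2, u[23] = 5, u[24] = 6, u[25] = 2, u[26] = 6.
Since (u[25], u[26]) = (u[1], u[2]) = (2, 6) (two consecutive terms determine the rest), the sequence is periodic with period 24.
So u[5001] = u[1 + ((5001-1) mod 24)] = u[9] = 4.

4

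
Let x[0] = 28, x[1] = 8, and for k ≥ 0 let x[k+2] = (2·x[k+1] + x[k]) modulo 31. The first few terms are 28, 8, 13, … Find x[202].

12

x[0] = 28; x[1] = 8; x[2] = 13; x[3] = 3; x[4] = 19; x[5] = 10; x[6] = 8; x[7] = 26; x[8] = 29; x[9] = 22; x[10] = 11; x[11] = 13; x[12] = 6; x[13] = 25; x[14] = 25; x[15] = 13; x[16] = 20; x[17] = 22; x[18] = 2; x[19] = 26; x[20] = 23; x[21] = 10; x[22] = 12; x[23] = 3; x[24] = 18; x[25] = 8; x[26] = 3; x[27] = 14; x[28] = 0; x[29] = 14; x[30] = 28; x[31] = 8.
The sequence repeats with period 30.
(202 - 0) mod 30 = 22, so x[202] = x[22] = 12.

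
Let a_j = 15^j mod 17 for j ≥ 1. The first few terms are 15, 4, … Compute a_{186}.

Listing terms: a_1 = 15; a_2 = 4; a_3 = 9; a_4 = 16; a_5 = 2; a_6 = 13; a_7 = 8; a_8 = 1; a_9 = 15.
The sequence repeats with period 8.
(186 - 1) mod 8 = 1, so a_{186} = a_2 = 4.

4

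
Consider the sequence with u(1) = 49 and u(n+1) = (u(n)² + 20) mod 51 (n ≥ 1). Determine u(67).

35

We have u(1) = 49, u(2) = 24, u(3) = 35, u(4) = 21, u(5) = 2, u(6) = 24.
Since u(6) = u(2) = 24, the sequence is eventually periodic: after a pre-period of length 1 it cycles with period 4.
For n ≥ 2, u(n) depends only on (n - 2) mod 4. (67 - 2) mod 4 = 1, so u(67) = u(3) = 35.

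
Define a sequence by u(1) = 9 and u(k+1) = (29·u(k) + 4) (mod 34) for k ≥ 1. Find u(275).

5

u(1) = 9; u(2) = 27; u(3) = 5; u(4) = 13; u(5) = 7; u(6) = 3; u(7) = 23; u(8) = 25; u(9) = 15; u(10) = 31; u(11) = 19; u(12) = 11; u(13) = 17; u(14) = 21; u(15) = 1; u(16) = 33; u(17) = 9.
Since u(17) = u(1) = 9, the sequence is periodic with period 16.
(275 - 1) mod 16 = 2, so u(275) = u(3) = 5.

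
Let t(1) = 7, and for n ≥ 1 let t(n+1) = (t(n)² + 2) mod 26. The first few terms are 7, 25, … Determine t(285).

We have t(1) = 7; t(2) = 25; t(3) = 3; t(4) = 11; t(5) = 19; t(6) = 25.
Since t(6) = t(2) = 25, the sequence is eventually periodic: after a pre-period of length 1 it cycles with period 4.
For n ≥ 2, t(n) depends only on (n - 2) mod 4. (285 - 2) mod 4 = 3, so t(285) = t(5) = 19.

19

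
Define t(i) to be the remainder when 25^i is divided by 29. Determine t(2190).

t(1) = 25, t(2) = 16, t(3) = 23, t(4) = 24, t(5) = 20, t(6) = 7, t(7) = 1, t(8) = 25.
The sequence repeats with period 7.
(2190 - 1) mod 7 = 5, so t(2190) = t(6) = 7.

7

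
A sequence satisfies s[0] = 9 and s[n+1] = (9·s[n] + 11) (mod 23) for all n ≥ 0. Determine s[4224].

9

s[0] = 9, s[1] = 0, s[2] = 11, s[3] = 18, s[4] = 12, s[5] = 4, s[6] = 1, s[7] = 20, s[8] = 7, s[9] = 5, s[10] = 10, s[11] = 9.
Since s[11] = s[0] = 9, the sequence is periodic with period 11.
So s[4224] = s[0 + ((4224-0) mod 11)] = s[0] = 9.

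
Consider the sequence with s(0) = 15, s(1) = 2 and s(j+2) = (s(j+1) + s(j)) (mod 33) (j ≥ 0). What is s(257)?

14

Computing terms: s(0) = 15; s(1) = 2; s(2) = 17; s(3) = 19; s(4) = 3; s(5) = 22; s(6) = 25; s(7) = 14; s(8) = 6; s(9) = 20; s(10) = 26; s(11) = 13; s(12) = 6; s(13) = 19; s(14) = 25; s(15) = 11; s(16) = 3; s(17) = 14; s(18) = 17; s(19) = 31; s(20) = 15; s(21) = 13; s(22) = 28; s(23) = 8; s(24) = 3; s(25) = 11; s(26) = 14; s(27) = 25; s(28) = 6; s(29) = 31; s(30) = 4; s(31) = 2; s(32) = 6; s(33) = 8; s(34) = 14; s(35) = 22; s(36) = 3; s(37) = 25; s(38) = 28; s(39) = 20; s(40) = 15; s(41) = 2.
Since (s(40), s(41)) = (s(0), s(1)) = (15, 2) (two consecutive terms determine the rest), the sequence is periodic with period 40.
So s(257) = s(0 + ((257-0) mod 40)) = s(17) = 14.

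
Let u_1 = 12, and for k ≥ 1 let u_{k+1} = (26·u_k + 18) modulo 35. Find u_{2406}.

17

Computing terms: u_1 = 12, u_2 = 15, u_3 = 23, u_4 = 21, u_5 = 4, u_6 = 17, u_7 = 5, u_8 = 8, u_9 = 16, u_{10} = 14, u_{11} = 32, u_{12} = 10, u_{13} = 33, u_{14} = 1, u_{15} = 9, u_{16} = 7, u_{17} = 25, u_{18} = 3, u_{19} = 26, u_{20} = 29, u_{21} = 2, u_{22} = 0, u_{23} = 18, u_{24} = 31, u_{25} = 19, u_{26} = 22, u_{27} = 30, u_{28} = 28, u_{29} = 11, u_{30} = 24, u_{31} = 12.
The sequence repeats with period 30.
So u_{2406} = u_{1 + ((2406-1) mod 30)} = u_6 = 17.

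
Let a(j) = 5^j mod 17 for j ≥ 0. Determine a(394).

9

Listing terms: a(0) = 1, a(1) = 5, a(2) = 8, a(3) = 6, a(4) = 13, a(5) = 14, a(6) = 2, a(7) = 10, a(8) = 16, a(9) = 12, a(10) = 9, a(11) = 11, a(12) = 4, a(13) = 3, a(14) = 15, a(15) = 7, a(16) = 1.
Since a(16) = a(0) = 1, the sequence is periodic with period 16.
(394 - 0) mod 16 = 10, so a(394) = a(10) = 9.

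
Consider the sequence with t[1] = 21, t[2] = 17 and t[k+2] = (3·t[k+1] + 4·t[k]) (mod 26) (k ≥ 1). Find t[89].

9

Computing terms: t[1] = 21,  t[2] = 17,  t[3] = 5,  t[4] = 5,  t[5] = 9,  t[6] = 21,  t[7] = 21,  t[8] = 17.
The sequence repeats with period 6.
So t[89] = t[1 + ((89-1) mod 6)] = t[5] = 9.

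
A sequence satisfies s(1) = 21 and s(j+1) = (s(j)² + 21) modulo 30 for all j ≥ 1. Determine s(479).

We have s(1) = 21, s(2) = 12, s(3) = 15, s(4) = 6, s(5) = 27, s(6) = 0, s(7) = 21.
The sequence repeats with period 6.
(479 - 1) mod 6 = 4, so s(479) = s(5) = 27.

27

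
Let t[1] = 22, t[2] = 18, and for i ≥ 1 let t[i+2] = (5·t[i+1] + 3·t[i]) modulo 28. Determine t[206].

We have t[1] = 22; t[2] = 18; t[3] = 16; t[4] = 22; t[5] = 18.
Since (t[4], t[5]) = (t[1], t[2]) = (22, 18) (two consecutive terms determine the rest), the sequence is periodic with period 3.
(206 - 1) mod 3 = 1, so t[206] = t[2] = 18.

18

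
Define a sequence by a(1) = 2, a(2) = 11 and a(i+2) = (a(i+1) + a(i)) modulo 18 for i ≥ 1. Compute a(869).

Computing terms: a(1) = 2, a(2) = 11, a(3) = 13, a(4) = 6, a(5) = 1, a(6) = 7, a(7) = 8, a(8) = 15, a(9) = 5, a(10) = 2, a(11) = 7, a(12) = 9, a(13) = 16, a(14) = 7, a(15) = 5, a(16) = 12, a(17) = 17, a(18) = 11, a(19) = 10, a(20) = 3, a(21) = 13, a(22) = 16, a(23) = 11, a(24) = 9, a(25) = 2, a(26) = 11.
The sequence repeats with period 24.
So a(869) = a(1 + ((869-1) mod 24)) = a(5) = 1.

1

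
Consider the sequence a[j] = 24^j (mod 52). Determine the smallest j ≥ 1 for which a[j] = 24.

We have a[0] = 1,  a[1] = 24,  a[2] = 4,  a[3] = 44,  a[4] = 16,  a[5] = 20,  a[6] = 12,  a[7] = 28,  a[8] = 48,  a[9] = 8,  a[10] = 36,  a[11] = 32,  a[12] = 40,  a[13] = 24.
Since a[13] = a[1] = 24, the sequence is eventually periodic: after a pre-period of length 1 it cycles with period 12.
The value 24 first appears (with j ≥ 1) at a[1].

1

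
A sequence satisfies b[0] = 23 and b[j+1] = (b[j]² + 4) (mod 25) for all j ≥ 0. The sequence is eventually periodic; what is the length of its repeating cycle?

Computing terms: b[0] = 23, b[1] = 8, b[2] = 18, b[3] = 3, b[4] = 13, b[5] = 23.
Since b[5] = b[0] = 23, the sequence is periodic with period 5.

5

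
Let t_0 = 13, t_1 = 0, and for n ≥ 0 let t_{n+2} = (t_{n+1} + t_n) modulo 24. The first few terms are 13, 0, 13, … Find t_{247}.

Computing terms: t_0 = 13,  t_1 = 0,  t_2 = 13,  t_3 = 13,  t_4 = 2,  t_5 = 15,  t_6 = 17,  t_7 = 8,  t_8 = 1,  t_9 = 9,  t_{10} = 10,  t_{11} = 19,  t_{12} = 5,  t_{13} = 0,  t_{14} = 5,  t_{15} = 5,  t_{16} = 10,  t_{17} = 15,  t_{18} = 1,  t_{19} = 16,  t_{20} = 17,  t_{21} = 9,  t_{22} = 2,  t_{23} = 11,  t_{24} = 13,  t_{25} = 0.
The sequence repeats with period 24.
So t_{247} = t_{0 + ((247-0) mod 24)} = t_7 = 8.

8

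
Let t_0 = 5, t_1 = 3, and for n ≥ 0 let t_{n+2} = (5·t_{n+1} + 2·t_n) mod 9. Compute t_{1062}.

Listing terms: t_0 = 5,  t_1 = 3,  t_2 = 7,  t_3 = 5,  t_4 = 3.
Since (t_3, t_4) = (t_0, t_1) = (5, 3) (two consecutive terms determine the rest), the sequence is periodic with period 3.
So t_{1062} = t_{0 + ((1062-0) mod 3)} = t_0 = 5.

5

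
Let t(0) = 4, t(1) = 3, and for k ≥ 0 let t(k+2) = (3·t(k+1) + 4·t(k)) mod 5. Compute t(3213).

Listing terms: t(0) = 4, t(1) = 3, t(2) = 0, t(3) = 2, t(4) = 1, t(5) = 1, t(6) = 2, t(7) = 0, t(8) = 3, t(9) = 4, t(10) = 4, t(11) = 3.
Since (t(10), t(11)) = (t(0), t(1)) = (4, 3) (two consecutive terms determine the rest), the sequence is periodic with period 10.
So t(3213) = t(0 + ((3213-0) mod 10)) = t(3) = 2.

2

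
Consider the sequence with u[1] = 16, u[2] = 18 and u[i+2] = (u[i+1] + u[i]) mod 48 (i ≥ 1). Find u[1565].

Computing terms: u[1] = 16; u[2] = 18; u[3] = 34; u[4] = 4; u[5] = 38; u[6] = 42; u[7] = 32; u[8] = 26; u[9] = 10; u[10] = 36; u[11] = 46; u[12] = 34; u[13] = 32; u[14] = 18; u[15] = 2; u[16] = 20; u[17] = 22; u[18] = 42; u[19] = 16; u[20] = 10; u[21] = 26; u[22] = 36; u[23] = 14; u[24] = 2; u[25] = 16; u[26] = 18.
Since (u[25], u[26]) = (u[1], u[2]) = (16, 18) (two consecutive terms determine the rest), the sequence is periodic with period 24.
So u[1565] = u[1 + ((1565-1) mod 24)] = u[5] = 38.

38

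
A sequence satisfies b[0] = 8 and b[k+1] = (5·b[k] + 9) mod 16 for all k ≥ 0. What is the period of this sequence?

b[0] = 8, b[1] = 1, b[2] = 14, b[3] = 15, b[4] = 4, b[5] = 13, b[6] = 10, b[7] = 11, b[8] = 0, b[9] = 9, b[10] = 6, b[11] = 7, b[12] = 12, b[13] = 5, b[14] = 2, b[15] = 3, b[16] = 8.
Since b[16] = b[0] = 8, the sequence is periodic with period 16.

16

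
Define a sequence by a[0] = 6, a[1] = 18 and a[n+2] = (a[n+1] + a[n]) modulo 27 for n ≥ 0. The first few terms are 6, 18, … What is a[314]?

Listing terms: a[0] = 6,  a[1] = 18,  a[2] = 24,  a[3] = 15,  a[4] = 12,  a[5] = 0,  a[6] = 12,  a[7] = 12,  a[8] = 24,  a[9] = 9,  a[10] = 6,  a[11] = 15,  a[12] = 21,  a[13] = 9,  a[14] = 3,  a[15] = 12,  a[16] = 15,  a[17] = 0,  a[18] = 15,  a[19] = 15,  a[20] = 3,  a[21] = 18,  a[22] = 21,  a[23] = 12,  a[24] = 6,  a[25] = 18.
Since (a[24], a[25]) = (a[0], a[1]) = (6, 18) (two consecutive terms determine the rest), the sequence is periodic with period 24.
So a[314] = a[0 + ((314-0) mod 24)] = a[2] = 24.

24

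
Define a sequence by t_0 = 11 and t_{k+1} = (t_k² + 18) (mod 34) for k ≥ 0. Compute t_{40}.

We have t_0 = 11, t_1 = 3, t_2 = 27, t_3 = 33, t_4 = 19, t_5 = 5, t_6 = 9, t_7 = 31, t_8 = 27.
Since t_8 = t_2 = 27, the sequence is eventually periodic: after a pre-period of length 2 it cycles with period 6.
For k ≥ 2, t_k depends only on (k - 2) mod 6. (40 - 2) mod 6 = 2, so t_{40} = t_4 = 19.

19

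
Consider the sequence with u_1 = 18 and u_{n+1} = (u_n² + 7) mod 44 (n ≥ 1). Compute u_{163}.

Listing terms: u_1 = 18; u_2 = 23; u_3 = 8; u_4 = 27; u_5 = 32; u_6 = 19; u_7 = 16; u_8 = 43; u_9 = 8.
Since u_9 = u_3 = 8, the sequence is eventually periodic: after a pre-period of length 2 it cycles with period 6.
For n ≥ 3, u_n depends only on (n - 3) mod 6. (163 - 3) mod 6 = 4, so u_{163} = u_7 = 16.

16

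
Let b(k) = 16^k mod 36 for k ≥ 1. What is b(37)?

16

b(1) = 16,  b(2) = 4,  b(3) = 28,  b(4) = 16.
The sequence repeats with period 3.
(37 - 1) mod 3 = 0, so b(37) = b(1) = 16.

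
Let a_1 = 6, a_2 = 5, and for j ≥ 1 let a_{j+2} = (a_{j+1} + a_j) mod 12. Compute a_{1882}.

8

Computing terms: a_1 = 6; a_2 = 5; a_3 = 11; a_4 = 4; a_5 = 3; a_6 = 7; a_7 = 10; a_8 = 5; a_9 = 3; a_{10} = 8; a_{11} = 11; a_{12} = 7; a_{13} = 6; a_{14} = 1; a_{15} = 7; a_{16} = 8; a_{17} = 3; a_{18} = 11; a_{19} = 2; a_{20} = 1; a_{21} = 3; a_{22} = 4; a_{23} = 7; a_{24} = 11; a_{25} = 6; a_{26} = 5.
The sequence repeats with period 24.
(1882 - 1) mod 24 = 9, so a_{1882} = a_{10} = 8.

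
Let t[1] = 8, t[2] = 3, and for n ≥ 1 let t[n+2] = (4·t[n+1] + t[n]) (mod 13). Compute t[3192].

10

Listing terms: t[1] = 8, t[2] = 3, t[3] = 7, t[4] = 5, t[5] = 1, t[6] = 9, t[7] = 11, t[8] = 1, t[9] = 2, t[10] = 9, t[11] = 12, t[12] = 5, t[13] = 6, t[14] = 3, t[15] = 5, t[16] = 10, t[17] = 6, t[18] = 8, t[19] = 12, t[20] = 4, t[21] = 2, t[22] = 12, t[23] = 11, t[24] = 4, t[25] = 1, t[26] = 8, t[27] = 7, t[28] = 10, t[29] = 8, t[30] = 3.
The sequence repeats with period 28.
(3192 - 1) mod 28 = 27, so t[3192] = t[28] = 10.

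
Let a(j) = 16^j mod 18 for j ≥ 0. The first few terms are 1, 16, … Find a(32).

Computing terms: a(0) = 1,  a(1) = 16,  a(2) = 4,  a(3) = 10,  a(4) = 16.
Since a(4) = a(1) = 16, the sequence is eventually periodic: after a pre-period of length 1 it cycles with period 3.
For j ≥ 1, a(j) depends only on (j - 1) mod 3. (32 - 1) mod 3 = 1, so a(32) = a(2) = 4.

4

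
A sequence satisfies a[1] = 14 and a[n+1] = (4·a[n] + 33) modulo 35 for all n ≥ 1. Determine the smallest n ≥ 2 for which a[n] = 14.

4

Computing terms: a[1] = 14, a[2] = 19, a[3] = 4, a[4] = 14.
The sequence repeats with period 3.
The value 14 next appears (with n ≥ 2) at a[4].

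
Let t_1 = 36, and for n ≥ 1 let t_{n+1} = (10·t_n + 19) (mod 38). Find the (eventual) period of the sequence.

We have t_1 = 36, t_2 = 37, t_3 = 9, t_4 = 33, t_5 = 7, t_6 = 13, t_7 = 35, t_8 = 27, t_9 = 23, t_{10} = 21, t_{11} = 1, t_{12} = 29, t_{13} = 5, t_{14} = 31, t_{15} = 25, t_{16} = 3, t_{17} = 11, t_{18} = 15, t_{19} = 17, t_{20} = 37.
Since t_{20} = t_2 = 37, the sequence is eventually periodic: after a pre-period of length 1 it cycles with period 18.

18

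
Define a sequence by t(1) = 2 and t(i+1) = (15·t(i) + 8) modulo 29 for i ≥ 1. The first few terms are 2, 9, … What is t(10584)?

17

Listing terms: t(1) = 2, t(2) = 9, t(3) = 27, t(4) = 7, t(5) = 26, t(6) = 21, t(7) = 4, t(8) = 10, t(9) = 13, t(10) = 0, t(11) = 8, t(12) = 12, t(13) = 14, t(14) = 15, t(15) = 1, t(16) = 23, t(17) = 5, t(18) = 25, t(19) = 6, t(20) = 11, t(21) = 28, t(22) = 22, t(23) = 19, t(24) = 3, t(25) = 24, t(26) = 20, t(27) = 18, t(28) = 17, t(29) = 2.
Since t(29) = t(1) = 2, the sequence is periodic with period 28.
So t(10584) = t(1 + ((10584-1) mod 28)) = t(28) = 17.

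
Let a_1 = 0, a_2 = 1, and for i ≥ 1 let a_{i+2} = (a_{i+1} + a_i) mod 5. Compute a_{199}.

Listing terms: a_1 = 0,  a_2 = 1,  a_3 = 1,  a_4 = 2,  a_5 = 3,  a_6 = 0,  a_7 = 3,  a_8 = 3,  a_9 = 1,  a_{10} = 4,  a_{11} = 0,  a_{12} = 4,  a_{13} = 4,  a_{14} = 3,  a_{15} = 2,  a_{16} = 0,  a_{17} = 2,  a_{18} = 2,  a_{19} = 4,  a_{20} = 1,  a_{21} = 0,  a_{22} = 1.
The sequence repeats with period 20.
So a_{199} = a_{1 + ((199-1) mod 20)} = a_{19} = 4.

4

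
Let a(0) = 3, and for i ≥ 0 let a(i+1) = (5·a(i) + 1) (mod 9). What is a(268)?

a(0) = 3, a(1) = 7, a(2) = 0, a(3) = 1, a(4) = 6, a(5) = 4, a(6) = 3.
The sequence repeats with period 6.
So a(268) = a(0 + ((268-0) mod 6)) = a(4) = 6.

6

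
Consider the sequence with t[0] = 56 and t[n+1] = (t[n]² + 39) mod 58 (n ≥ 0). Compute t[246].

38

t[0] = 56, t[1] = 43, t[2] = 32, t[3] = 19, t[4] = 52, t[5] = 17, t[6] = 38, t[7] = 33, t[8] = 26, t[9] = 19.
Since t[9] = t[3] = 19, the sequence is eventually periodic: after a pre-period of length 3 it cycles with period 6.
For n ≥ 3, t[n] depends only on (n - 3) mod 6. (246 - 3) mod 6 = 3, so t[246] = t[6] = 38.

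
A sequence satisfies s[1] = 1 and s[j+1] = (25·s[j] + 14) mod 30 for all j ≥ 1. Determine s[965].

9

s[1] = 1; s[2] = 9; s[3] = 29; s[4] = 19; s[5] = 9.
Since s[5] = s[2] = 9, the sequence is eventually periodic: after a pre-period of length 1 it cycles with period 3.
For j ≥ 2, s[j] depends only on (j - 2) mod 3. (965 - 2) mod 3 = 0, so s[965] = s[2] = 9.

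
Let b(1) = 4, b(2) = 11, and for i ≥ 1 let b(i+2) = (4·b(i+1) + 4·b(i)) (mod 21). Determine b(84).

11

Listing terms: b(1) = 4, b(2) = 11, b(3) = 18, b(4) = 11, b(5) = 11, b(6) = 4, b(7) = 18, b(8) = 4, b(9) = 4, b(10) = 11.
Since (b(9), b(10)) = (b(1), b(2)) = (4, 11) (two consecutive terms determine the rest), the sequence is periodic with period 8.
(84 - 1) mod 8 = 3, so b(84) = b(4) = 11.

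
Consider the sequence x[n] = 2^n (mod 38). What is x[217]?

We have x[0] = 1, x[1] = 2, x[2] = 4, x[3] = 8, x[4] = 16, x[5] = 32, x[6] = 26, x[7] = 14, x[8] = 28, x[9] = 18, x[10] = 36, x[11] = 34, x[12] = 30, x[13] = 22, x[14] = 6, x[15] = 12, x[16] = 24, x[17] = 10, x[18] = 20, x[19] = 2.
Since x[19] = x[1] = 2, the sequence is eventually periodic: after a pre-period of length 1 it cycles with period 18.
For n ≥ 1, x[n] depends only on (n - 1) mod 18. (217 - 1) mod 18 = 0, so x[217] = x[1] = 2.

2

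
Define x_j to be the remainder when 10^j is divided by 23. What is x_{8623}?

Listing terms: x_1 = 10; x_2 = 8; x_3 = 11; x_4 = 18; x_5 = 19; x_6 = 6; x_7 = 14; x_8 = 2; x_9 = 20; x_{10} = 16; x_{11} = 22; x_{12} = 13; x_{13} = 15; x_{14} = 12; x_{15} = 5; x_{16} = 4; x_{17} = 17; x_{18} = 9; x_{19} = 21; x_{20} = 3; x_{21} = 7; x_{22} = 1; x_{23} = 10.
Since x_{23} = x_1 = 10, the sequence is periodic with period 22.
(8623 - 1) mod 22 = 20, so x_{8623} = x_{21} = 7.

7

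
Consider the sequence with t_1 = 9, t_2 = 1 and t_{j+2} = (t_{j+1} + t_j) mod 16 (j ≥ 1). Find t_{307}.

Computing terms: t_1 = 9, t_2 = 1, t_3 = 10, t_4 = 11, t_5 = 5, t_6 = 0, t_7 = 5, t_8 = 5, t_9 = 10, t_{10} = 15, t_{11} = 9, t_{12} = 8, t_{13} = 1, t_{14} = 9, t_{15} = 10, t_{16} = 3, t_{17} = 13, t_{18} = 0, t_{19} = 13, t_{20} = 13, t_{21} = 10, t_{22} = 7, t_{23} = 1, t_{24} = 8, t_{25} = 9, t_{26} = 1.
Since (t_{25}, t_{26}) = (t_1, t_2) = (9, 1) (two consecutive terms determine the rest), the sequence is periodic with period 24.
So t_{307} = t_{1 + ((307-1) mod 24)} = t_{19} = 13.

13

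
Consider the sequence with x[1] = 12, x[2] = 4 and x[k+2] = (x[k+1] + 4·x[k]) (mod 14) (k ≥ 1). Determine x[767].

Listing terms: x[1] = 12; x[2] = 4; x[3] = 10; x[4] = 12; x[5] = 10; x[6] = 2; x[7] = 0; x[8] = 8; x[9] = 8; x[10] = 12; x[11] = 2; x[12] = 8; x[13] = 2; x[14] = 6; x[15] = 0; x[16] = 10; x[17] = 10; x[18] = 8; x[19] = 6; x[20] = 10; x[21] = 6; x[22] = 4; x[23] = 0; x[24] = 2; x[25] = 2; x[26] = 10; x[27] = 4; x[28] = 2; x[29] = 4; x[30] = 12; x[31] = 0; x[32] = 6; x[33] = 6; x[34] = 2; x[35] = 12; x[36] = 6; x[37] = 12; x[38] = 8; x[39] = 0; x[40] = 4; x[41] = 4; x[42] = 6; x[43] = 8; x[44] = 4; x[45] = 8; x[46] = 10; x[47] = 0; x[48] = 12; x[49] = 12; x[50] = 4.
The sequence repeats with period 48.
(767 - 1) mod 48 = 46, so x[767] = x[47] = 0.

0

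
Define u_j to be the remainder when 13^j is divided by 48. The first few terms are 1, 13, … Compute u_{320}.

1

Listing terms: u_0 = 1, u_1 = 13, u_2 = 25, u_3 = 37, u_4 = 1.
The sequence repeats with period 4.
(320 - 0) mod 4 = 0, so u_{320} = u_0 = 1.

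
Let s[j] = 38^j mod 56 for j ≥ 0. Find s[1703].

40

s[0] = 1, s[1] = 38, s[2] = 44, s[3] = 48, s[4] = 32, s[5] = 40, s[6] = 8, s[7] = 24, s[8] = 16, s[9] = 48.
Since s[9] = s[3] = 48, the sequence is eventually periodic: after a pre-period of length 3 it cycles with period 6.
For j ≥ 3, s[j] depends only on (j - 3) mod 6. (1703 - 3) mod 6 = 2, so s[1703] = s[5] = 40.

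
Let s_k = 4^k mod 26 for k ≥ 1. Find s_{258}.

Computing terms: s_1 = 4; s_2 = 16; s_3 = 12; s_4 = 22; s_5 = 10; s_6 = 14; s_7 = 4.
The sequence repeats with period 6.
(258 - 1) mod 6 = 5, so s_{258} = s_6 = 14.

14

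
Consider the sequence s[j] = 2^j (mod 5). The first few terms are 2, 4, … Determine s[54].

4

We have s[1] = 2, s[2] = 4, s[3] = 3, s[4] = 1, s[5] = 2.
Since s[5] = s[1] = 2, the sequence is periodic with period 4.
(54 - 1) mod 4 = 1, so s[54] = s[2] = 4.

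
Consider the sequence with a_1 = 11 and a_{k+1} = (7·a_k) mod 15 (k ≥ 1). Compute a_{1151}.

Computing terms: a_1 = 11, a_2 = 2, a_3 = 14, a_4 = 8, a_5 = 11.
The sequence repeats with period 4.
(1151 - 1) mod 4 = 2, so a_{1151} = a_3 = 14.

14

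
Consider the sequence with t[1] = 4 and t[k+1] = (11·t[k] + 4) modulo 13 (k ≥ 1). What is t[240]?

Computing terms: t[1] = 4, t[2] = 9, t[3] = 12, t[4] = 6, t[5] = 5, t[6] = 7, t[7] = 3, t[8] = 11, t[9] = 8, t[10] = 1, t[11] = 2, t[12] = 0, t[13] = 4.
The sequence repeats with period 12.
(240 - 1) mod 12 = 11, so t[240] = t[12] = 0.

0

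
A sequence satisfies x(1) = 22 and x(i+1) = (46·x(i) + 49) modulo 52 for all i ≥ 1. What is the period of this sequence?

x(1) = 22; x(2) = 21; x(3) = 27; x(4) = 43; x(5) = 51; x(6) = 3; x(7) = 31; x(8) = 19; x(9) = 39; x(10) = 23; x(11) = 15; x(12) = 11; x(13) = 35; x(14) = 47; x(15) = 27.
Since x(15) = x(3) = 27, the sequence is eventually periodic: after a pre-period of length 2 it cycles with period 12.

12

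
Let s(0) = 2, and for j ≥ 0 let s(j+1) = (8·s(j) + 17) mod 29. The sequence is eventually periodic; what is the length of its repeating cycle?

28

We have s(0) = 2; s(1) = 4; s(2) = 20; s(3) = 3; s(4) = 12; s(5) = 26; s(6) = 22; s(7) = 19; s(8) = 24; s(9) = 6; s(10) = 7; s(11) = 15; s(12) = 21; s(13) = 11; s(14) = 18; s(15) = 16; s(16) = 0; s(17) = 17; s(18) = 8; s(19) = 23; s(20) = 27; s(21) = 1; s(22) = 25; s(23) = 14; s(24) = 13; s(25) = 5; s(26) = 28; s(27) = 9; s(28) = 2.
The sequence repeats with period 28.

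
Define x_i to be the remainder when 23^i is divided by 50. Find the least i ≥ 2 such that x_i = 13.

Listing terms: x_1 = 23, x_2 = 29, x_3 = 17, x_4 = 41, x_5 = 43, x_6 = 39, x_7 = 47, x_8 = 31, x_9 = 13, x_{10} = 49, x_{11} = 27, x_{12} = 21, x_{13} = 33, x_{14} = 9, x_{15} = 7, x_{16} = 11, x_{17} = 3, x_{18} = 19, x_{19} = 37, x_{20} = 1, x_{21} = 23.
Since x_{21} = x_1 = 23, the sequence is periodic with period 20.
The value 13 first appears (with i ≥ 2) at x_9.

9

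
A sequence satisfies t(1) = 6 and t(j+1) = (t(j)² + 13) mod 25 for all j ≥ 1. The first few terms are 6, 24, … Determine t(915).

14

t(1) = 6,  t(2) = 24,  t(3) = 14,  t(4) = 9,  t(5) = 19,  t(6) = 24.
Since t(6) = t(2) = 24, the sequence is eventually periodic: after a pre-period of length 1 it cycles with period 4.
For j ≥ 2, t(j) depends only on (j - 2) mod 4. (915 - 2) mod 4 = 1, so t(915) = t(3) = 14.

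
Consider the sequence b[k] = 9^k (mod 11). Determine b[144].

5

b[1] = 9; b[2] = 4; b[3] = 3; b[4] = 5; b[5] = 1; b[6] = 9.
Since b[6] = b[1] = 9, the sequence is periodic with period 5.
(144 - 1) mod 5 = 3, so b[144] = b[4] = 5.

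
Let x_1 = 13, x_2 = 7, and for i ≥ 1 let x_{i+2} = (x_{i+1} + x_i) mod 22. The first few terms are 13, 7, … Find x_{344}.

5

Computing terms: x_1 = 13; x_2 = 7; x_3 = 20; x_4 = 5; x_5 = 3; x_6 = 8; x_7 = 11; x_8 = 19; x_9 = 8; x_{10} = 5; x_{11} = 13; x_{12} = 18; x_{13} = 9; x_{14} = 5; x_{15} = 14; x_{16} = 19; x_{17} = 11; x_{18} = 8; x_{19} = 19; x_{20} = 5; x_{21} = 2; x_{22} = 7; x_{23} = 9; x_{24} = 16; x_{25} = 3; x_{26} = 19; x_{27} = 0; x_{28} = 19; x_{29} = 19; x_{30} = 16; x_{31} = 13; x_{32} = 7.
The sequence repeats with period 30.
So x_{344} = x_{1 + ((344-1) mod 30)} = x_{14} = 5.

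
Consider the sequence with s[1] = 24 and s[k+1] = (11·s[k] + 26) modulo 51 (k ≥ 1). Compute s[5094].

Computing terms: s[1] = 24; s[2] = 35; s[3] = 3; s[4] = 8; s[5] = 12; s[6] = 5; s[7] = 30; s[8] = 50; s[9] = 15; s[10] = 38; s[11] = 36; s[12] = 14; s[13] = 27; s[14] = 17; s[15] = 9; s[16] = 23; s[17] = 24.
The sequence repeats with period 16.
So s[5094] = s[1 + ((5094-1) mod 16)] = s[6] = 5.

5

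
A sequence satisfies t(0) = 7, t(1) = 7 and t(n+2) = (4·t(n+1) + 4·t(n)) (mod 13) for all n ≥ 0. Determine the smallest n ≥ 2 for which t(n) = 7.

6

We have t(0) = 7, t(1) = 7, t(2) = 4, t(3) = 5, t(4) = 10, t(5) = 8, t(6) = 7, t(7) = 8, t(8) = 8, t(9) = 12, t(10) = 2, t(11) = 4, t(12) = 11, t(13) = 8, t(14) = 11, t(15) = 11, t(16) = 10, t(17) = 6, t(18) = 12, t(19) = 7, t(20) = 11, t(21) = 7, t(22) = 7.
The sequence repeats with period 21.
The value 7 first appears (with n ≥ 2) at t(6).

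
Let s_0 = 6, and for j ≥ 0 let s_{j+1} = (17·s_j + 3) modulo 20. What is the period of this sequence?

We have s_0 = 6, s_1 = 5, s_2 = 8, s_3 = 19, s_4 = 6.
The sequence repeats with period 4.

4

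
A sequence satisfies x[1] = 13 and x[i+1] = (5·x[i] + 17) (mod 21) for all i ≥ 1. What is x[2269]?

13

Computing terms: x[1] = 13; x[2] = 19; x[3] = 7; x[4] = 10; x[5] = 4; x[6] = 16; x[7] = 13.
The sequence repeats with period 6.
So x[2269] = x[1 + ((2269-1) mod 6)] = x[1] = 13.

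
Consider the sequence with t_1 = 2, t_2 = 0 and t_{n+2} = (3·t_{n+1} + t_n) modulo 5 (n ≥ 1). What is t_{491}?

0

We have t_1 = 2,  t_2 = 0,  t_3 = 2,  t_4 = 1,  t_5 = 0,  t_6 = 1,  t_7 = 3,  t_8 = 0,  t_9 = 3,  t_{10} = 4,  t_{11} = 0,  t_{12} = 4,  t_{13} = 2,  t_{14} = 0.
The sequence repeats with period 12.
(491 - 1) mod 12 = 10, so t_{491} = t_{11} = 0.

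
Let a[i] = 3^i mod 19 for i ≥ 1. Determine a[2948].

4

a[1] = 3, a[2] = 9, a[3] = 8, a[4] = 5, a[5] = 15, a[6] = 7, a[7] = 2, a[8] = 6, a[9] = 18, a[10] = 16, a[11] = 10, a[12] = 11, a[13] = 14, a[14] = 4, a[15] = 12, a[16] = 17, a[17] = 13, a[18] = 1, a[19] = 3.
Since a[19] = a[1] = 3, the sequence is periodic with period 18.
So a[2948] = a[1 + ((2948-1) mod 18)] = a[14] = 4.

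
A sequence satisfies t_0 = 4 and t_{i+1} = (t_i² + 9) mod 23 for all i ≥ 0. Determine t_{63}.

Computing terms: t_0 = 4,  t_1 = 2,  t_2 = 13,  t_3 = 17,  t_4 = 22,  t_5 = 10,  t_6 = 17.
Since t_6 = t_3 = 17, the sequence is eventually periodic: after a pre-period of length 3 it cycles with period 3.
For i ≥ 3, t_i depends only on (i - 3) mod 3. (63 - 3) mod 3 = 0, so t_{63} = t_3 = 17.

17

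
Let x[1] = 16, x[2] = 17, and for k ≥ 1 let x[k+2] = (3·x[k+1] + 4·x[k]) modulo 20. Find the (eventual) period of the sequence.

10

We have x[1] = 16,  x[2] = 17,  x[3] = 15,  x[4] = 13,  x[5] = 19,  x[6] = 9,  x[7] = 3,  x[8] = 5,  x[9] = 7,  x[10] = 1,  x[11] = 11,  x[12] = 17,  x[13] = 15.
Since (x[12], x[13]) = (x[2], x[3]) = (17, 15) (two consecutive terms determine the rest), the sequence is eventually periodic: after a pre-period of length 1 it cycles with period 10.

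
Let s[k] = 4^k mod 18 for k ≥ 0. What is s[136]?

4

Computing terms: s[0] = 1, s[1] = 4, s[2] = 16, s[3] = 10, s[4] = 4.
Since s[4] = s[1] = 4, the sequence is eventually periodic: after a pre-period of length 1 it cycles with period 3.
For k ≥ 1, s[k] depends only on (k - 1) mod 3. (136 - 1) mod 3 = 0, so s[136] = s[1] = 4.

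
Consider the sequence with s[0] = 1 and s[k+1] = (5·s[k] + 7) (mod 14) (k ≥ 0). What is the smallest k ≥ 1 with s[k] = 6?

s[0] = 1, s[1] = 12, s[2] = 11, s[3] = 6, s[4] = 9, s[5] = 10, s[6] = 1.
Since s[6] = s[0] = 1, the sequence is periodic with period 6.
The value 6 first appears (with k ≥ 1) at s[3].

3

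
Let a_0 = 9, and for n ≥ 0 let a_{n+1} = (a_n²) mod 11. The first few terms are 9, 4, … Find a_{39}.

Computing terms: a_0 = 9; a_1 = 4; a_2 = 5; a_3 = 3; a_4 = 9.
Since a_4 = a_0 = 9, the sequence is periodic with period 4.
So a_{39} = a_{0 + ((39-0) mod 4)} = a_3 = 3.

3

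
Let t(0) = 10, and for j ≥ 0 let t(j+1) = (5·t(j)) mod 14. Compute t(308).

12

Computing terms: t(0) = 10,  t(1) = 8,  t(2) = 12,  t(3) = 4,  t(4) = 6,  t(5) = 2,  t(6) = 10.
Since t(6) = t(0) = 10, the sequence is periodic with period 6.
(308 - 0) mod 6 = 2, so t(308) = t(2) = 12.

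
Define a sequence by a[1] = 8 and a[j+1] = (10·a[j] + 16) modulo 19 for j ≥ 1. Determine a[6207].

9

We have a[1] = 8, a[2] = 1, a[3] = 7, a[4] = 10, a[5] = 2, a[6] = 17, a[7] = 15, a[8] = 14, a[9] = 4, a[10] = 18, a[11] = 6, a[12] = 0, a[13] = 16, a[14] = 5, a[15] = 9, a[16] = 11, a[17] = 12, a[18] = 3, a[19] = 8.
The sequence repeats with period 18.
(6207 - 1) mod 18 = 14, so a[6207] = a[15] = 9.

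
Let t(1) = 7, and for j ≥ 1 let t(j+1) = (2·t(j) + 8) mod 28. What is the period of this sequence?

We have t(1) = 7,  t(2) = 22,  t(3) = 24,  t(4) = 0,  t(5) = 8,  t(6) = 24.
Since t(6) = t(3) = 24, the sequence is eventually periodic: after a pre-period of length 2 it cycles with period 3.

3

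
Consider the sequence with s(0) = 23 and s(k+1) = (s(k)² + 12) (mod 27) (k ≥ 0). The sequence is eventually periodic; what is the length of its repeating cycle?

6

We have s(0) = 23,  s(1) = 1,  s(2) = 13,  s(3) = 19,  s(4) = 22,  s(5) = 10,  s(6) = 4,  s(7) = 1.
Since s(7) = s(1) = 1, the sequence is eventually periodic: after a pre-period of length 1 it cycles with period 6.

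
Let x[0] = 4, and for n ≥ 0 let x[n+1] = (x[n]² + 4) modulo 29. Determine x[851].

10

Computing terms: x[0] = 4,  x[1] = 20,  x[2] = 27,  x[3] = 8,  x[4] = 10,  x[5] = 17,  x[6] = 3,  x[7] = 13,  x[8] = 28,  x[9] = 5,  x[10] = 0,  x[11] = 4.
Since x[11] = x[0] = 4, the sequence is periodic with period 11.
(851 - 0) mod 11 = 4, so x[851] = x[4] = 10.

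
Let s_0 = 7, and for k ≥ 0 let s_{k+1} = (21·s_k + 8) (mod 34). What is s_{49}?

Listing terms: s_0 = 7; s_1 = 19; s_2 = 33; s_3 = 21; s_4 = 7.
Since s_4 = s_0 = 7, the sequence is periodic with period 4.
So s_{49} = s_{0 + ((49-0) mod 4)} = s_1 = 19.

19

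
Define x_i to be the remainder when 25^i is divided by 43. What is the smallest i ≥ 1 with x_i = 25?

We have x_0 = 1,  x_1 = 25,  x_2 = 23,  x_3 = 16,  x_4 = 13,  x_5 = 24,  x_6 = 41,  x_7 = 36,  x_8 = 40,  x_9 = 11,  x_{10} = 17,  x_{11} = 38,  x_{12} = 4,  x_{13} = 14,  x_{14} = 6,  x_{15} = 21,  x_{16} = 9,  x_{17} = 10,  x_{18} = 35,  x_{19} = 15,  x_{20} = 31,  x_{21} = 1.
The sequence repeats with period 21.
The value 25 first appears (with i ≥ 1) at x_1.

1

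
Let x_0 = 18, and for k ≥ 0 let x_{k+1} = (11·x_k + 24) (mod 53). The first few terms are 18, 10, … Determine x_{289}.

14

We have x_0 = 18, x_1 = 10, x_2 = 28, x_3 = 14, x_4 = 19, x_5 = 21, x_6 = 43, x_7 = 20, x_8 = 32, x_9 = 5, x_{10} = 26, x_{11} = 45, x_{12} = 42, x_{13} = 9, x_{14} = 17, x_{15} = 52, x_{16} = 13, x_{17} = 8, x_{18} = 6, x_{19} = 37, x_{20} = 7, x_{21} = 48, x_{22} = 22, x_{23} = 1, x_{24} = 35, x_{25} = 38, x_{26} = 18.
The sequence repeats with period 26.
So x_{289} = x_{0 + ((289-0) mod 26)} = x_3 = 14.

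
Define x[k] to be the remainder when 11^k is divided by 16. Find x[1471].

We have x[0] = 1, x[1] = 11, x[2] = 9, x[3] = 3, x[4] = 1.
Since x[4] = x[0] = 1, the sequence is periodic with period 4.
So x[1471] = x[0 + ((1471-0) mod 4)] = x[3] = 3.

3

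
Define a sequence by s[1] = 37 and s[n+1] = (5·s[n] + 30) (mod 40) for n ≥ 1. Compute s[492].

We have s[1] = 37; s[2] = 15; s[3] = 25; s[4] = 35; s[5] = 5; s[6] = 15.
Since s[6] = s[2] = 15, the sequence is eventually periodic: after a pre-period of length 1 it cycles with period 4.
For n ≥ 2, s[n] depends only on (n - 2) mod 4. (492 - 2) mod 4 = 2, so s[492] = s[4] = 35.

35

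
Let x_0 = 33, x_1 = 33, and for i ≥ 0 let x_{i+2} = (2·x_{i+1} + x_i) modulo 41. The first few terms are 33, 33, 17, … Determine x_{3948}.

17

Computing terms: x_0 = 33; x_1 = 33; x_2 = 17; x_3 = 26; x_4 = 28; x_5 = 0; x_6 = 28; x_7 = 15; x_8 = 17; x_9 = 8; x_{10} = 33; x_{11} = 33.
Since (x_{10}, x_{11}) = (x_0, x_1) = (33, 33) (two consecutive terms determine the rest), the sequence is periodic with period 10.
(3948 - 0) mod 10 = 8, so x_{3948} = x_8 = 17.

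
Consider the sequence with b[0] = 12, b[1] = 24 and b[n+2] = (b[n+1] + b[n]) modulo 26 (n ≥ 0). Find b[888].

We have b[0] = 12,  b[1] = 24,  b[2] = 10,  b[3] = 8,  b[4] = 18,  b[5] = 0,  b[6] = 18,  b[7] = 18,  b[8] = 10,  b[9] = 2,  b[10] = 12,  b[11] = 14,  b[12] = 0,  b[13] = 14,  b[14] = 14,  b[15] = 2,  b[16] = 16,  b[17] = 18,  b[18] = 8,  b[19] = 0,  b[20] = 8,  b[21] = 8,  b[22] = 16,  b[23] = 24,  b[24] = 14,  b[25] = 12,  b[26] = 0,  b[27] = 12,  b[28] = 12,  b[29] = 24.
Since (b[28], b[29]) = (b[0], b[1]) = (12, 24) (two consecutive terms determine the rest), the sequence is periodic with period 28.
(888 - 0) mod 28 = 20, so b[888] = b[20] = 8.

8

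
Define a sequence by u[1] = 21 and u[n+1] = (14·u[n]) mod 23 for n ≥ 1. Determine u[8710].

3

u[1] = 21; u[2] = 18; u[3] = 22; u[4] = 9; u[5] = 11; u[6] = 16; u[7] = 17; u[8] = 8; u[9] = 20; u[10] = 4; u[11] = 10; u[12] = 2; u[13] = 5; u[14] = 1; u[15] = 14; u[16] = 12; u[17] = 7; u[18] = 6; u[19] = 15; u[20] = 3; u[21] = 19; u[22] = 13; u[23] = 21.
Since u[23] = u[1] = 21, the sequence is periodic with period 22.
(8710 - 1) mod 22 = 19, so u[8710] = u[20] = 3.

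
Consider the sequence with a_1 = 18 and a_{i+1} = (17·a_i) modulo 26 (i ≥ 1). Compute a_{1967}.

6

a_1 = 18,  a_2 = 20,  a_3 = 2,  a_4 = 8,  a_5 = 6,  a_6 = 24,  a_7 = 18.
The sequence repeats with period 6.
(1967 - 1) mod 6 = 4, so a_{1967} = a_5 = 6.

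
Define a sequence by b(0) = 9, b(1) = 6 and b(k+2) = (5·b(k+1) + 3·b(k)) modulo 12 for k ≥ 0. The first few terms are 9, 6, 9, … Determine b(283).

Listing terms: b(0) = 9,  b(1) = 6,  b(2) = 9,  b(3) = 3,  b(4) = 6,  b(5) = 3,  b(6) = 9,  b(7) = 6.
Since (b(6), b(7)) = (b(0), b(1)) = (9, 6) (two consecutive terms determine the rest), the sequence is periodic with period 6.
(283 - 0) mod 6 = 1, so b(283) = b(1) = 6.

6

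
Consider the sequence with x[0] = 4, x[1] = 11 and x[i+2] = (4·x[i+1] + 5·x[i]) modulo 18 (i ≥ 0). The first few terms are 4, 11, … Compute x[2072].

10

Computing terms: x[0] = 4,  x[1] = 11,  x[2] = 10,  x[3] = 5,  x[4] = 16,  x[5] = 17,  x[6] = 4,  x[7] = 11.
Since (x[6], x[7]) = (x[0], x[1]) = (4, 11) (two consecutive terms determine the rest), the sequence is periodic with period 6.
(2072 - 0) mod 6 = 2, so x[2072] = x[2] = 10.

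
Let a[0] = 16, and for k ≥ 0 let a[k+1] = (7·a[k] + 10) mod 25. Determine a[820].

16

We have a[0] = 16; a[1] = 22; a[2] = 14; a[3] = 8; a[4] = 16.
Since a[4] = a[0] = 16, the sequence is periodic with period 4.
(820 - 0) mod 4 = 0, so a[820] = a[0] = 16.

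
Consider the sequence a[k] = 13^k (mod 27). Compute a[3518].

Listing terms: a[0] = 1, a[1] = 13, a[2] = 7, a[3] = 10, a[4] = 22, a[5] = 16, a[6] = 19, a[7] = 4, a[8] = 25, a[9] = 1.
Since a[9] = a[0] = 1, the sequence is periodic with period 9.
So a[3518] = a[0 + ((3518-0) mod 9)] = a[8] = 25.

25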